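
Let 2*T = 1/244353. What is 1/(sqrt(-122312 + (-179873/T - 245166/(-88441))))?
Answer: -I*sqrt(171894329790256125611)/3887209095108742 ≈ -3.3728e-6*I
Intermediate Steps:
T = 1/488706 (T = (1/2)/244353 = (1/2)*(1/244353) = 1/488706 ≈ 2.0462e-6)
1/(sqrt(-122312 + (-179873/T - 245166/(-88441)))) = 1/(sqrt(-122312 + (-179873/1/488706 - 245166/(-88441)))) = 1/(sqrt(-122312 + (-179873*488706 - 245166*(-1/88441)))) = 1/(sqrt(-122312 + (-87905014338 + 245166/88441))) = 1/(sqrt(-122312 - 7774407372821892/88441)) = 1/(sqrt(-7774418190217484/88441)) = 1/(2*I*sqrt(171894329790256125611)/88441) = -I*sqrt(171894329790256125611)/3887209095108742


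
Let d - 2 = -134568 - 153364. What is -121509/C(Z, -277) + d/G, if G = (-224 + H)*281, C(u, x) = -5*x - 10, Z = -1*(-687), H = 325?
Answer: -3844450679/39023875 ≈ -98.515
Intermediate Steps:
Z = 687
C(u, x) = -10 - 5*x
d = -287930 (d = 2 + (-134568 - 153364) = 2 - 287932 = -287930)
G = 28381 (G = (-224 + 325)*281 = 101*281 = 28381)
-121509/C(Z, -277) + d/G = -121509/(-10 - 5*(-277)) - 287930/28381 = -121509/(-10 + 1385) - 287930*1/28381 = -121509/1375 - 287930/28381 = -3844450679/39023875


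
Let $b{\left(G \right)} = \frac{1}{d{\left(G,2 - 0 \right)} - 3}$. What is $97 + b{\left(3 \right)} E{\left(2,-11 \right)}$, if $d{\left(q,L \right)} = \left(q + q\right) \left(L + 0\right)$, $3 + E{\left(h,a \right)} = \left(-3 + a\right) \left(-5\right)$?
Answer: $\frac{940}{9} \approx 104.44$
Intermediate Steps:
$E{\left(h,a \right)} = 12 - 5 a$ ($E{\left(h,a \right)} = -3 + \left(-3 + a\right) \left(-5\right) = -3 - \left(-15 + 5 a\right) = 12 - 5 a$)
$d{\left(q,L \right)} = 2 L q$ ($d{\left(q,L \right)} = 2 q L = 2 L q$)
$b{\left(G \right)} = \frac{1}{-3 + 4 G}$ ($b{\left(G \right)} = \frac{1}{2 \left(2 - 0\right) G - 3} = \frac{1}{2 \left(2 + 0\right) G - 3} = \frac{1}{2 \cdot 2 G - 3} = \frac{1}{4 G - 3} = \frac{1}{-3 + 4 G}$)
$97 + b{\left(3 \right)} E{\left(2,-11 \right)} = 97 + \frac{12 - -55}{-3 + 4 \cdot 3} = 97 + \frac{12 + 55}{-3 + 12} = 97 + \frac{1}{9} \cdot 67 = 97 + \frac{67}{9} = \frac{940}{9}$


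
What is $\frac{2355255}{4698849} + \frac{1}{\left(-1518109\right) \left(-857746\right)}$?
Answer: $\frac{1022299941931452973}{2039538419337738862} \approx 0.50124$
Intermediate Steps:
$\frac{2355255}{4698849} + \frac{1}{\left(-1518109\right) \left(-857746\right)} = 2355255 \cdot \frac{1}{4698849} - - \frac{1}{1302151922314} = \frac{785085}{1566283} + \frac{1}{1302151922314} = \frac{1022299941931452973}{2039538419337738862}$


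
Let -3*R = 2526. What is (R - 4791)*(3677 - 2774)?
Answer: -5086599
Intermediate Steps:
R = -842 (R = -1/3*2526 = -842)
(R - 4791)*(3677 - 2774) = (-842 - 4791)*(3677 - 2774) = -5633*903 = -5086599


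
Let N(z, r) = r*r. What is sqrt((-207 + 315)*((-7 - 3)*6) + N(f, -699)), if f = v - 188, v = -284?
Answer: 3*sqrt(53569) ≈ 694.35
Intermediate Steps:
f = -472 (f = -284 - 188 = -472)
N(z, r) = r**2
sqrt((-207 + 315)*((-7 - 3)*6) + N(f, -699)) = sqrt((-207 + 315)*((-7 - 3)*6) + (-699)**2) = sqrt(108*(-10*6) + 488601) = sqrt(108*(-60) + 488601) = sqrt(-6480 + 488601) = sqrt(482121) = 3*sqrt(53569)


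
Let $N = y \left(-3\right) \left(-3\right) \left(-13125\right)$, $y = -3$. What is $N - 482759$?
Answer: $-128384$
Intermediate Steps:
$N = 354375$ ($N = \left(-3\right) \left(-3\right) \left(-3\right) \left(-13125\right) = 9 \left(-3\right) \left(-13125\right) = \left(-27\right) \left(-13125\right) = 354375$)
$N - 482759 = 354375 - 482759 = -128384$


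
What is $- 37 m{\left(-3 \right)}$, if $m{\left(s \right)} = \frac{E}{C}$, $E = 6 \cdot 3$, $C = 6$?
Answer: $-111$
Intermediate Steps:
$E = 18$
$m{\left(s \right)} = 3$ ($m{\left(s \right)} = \frac{18}{6} = 18 \cdot \frac{1}{6} = 3$)
$- 37 m{\left(-3 \right)} = \left(-37\right) 3 = -111$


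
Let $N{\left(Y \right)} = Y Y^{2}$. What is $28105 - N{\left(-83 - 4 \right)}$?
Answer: $686608$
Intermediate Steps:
$N{\left(Y \right)} = Y^{3}$
$28105 - N{\left(-83 - 4 \right)} = 28105 - \left(-83 - 4\right)^{3} = 28105 - \left(-87\right)^{3} = 28105 - -658503 = 28105 + 658503 = 686608$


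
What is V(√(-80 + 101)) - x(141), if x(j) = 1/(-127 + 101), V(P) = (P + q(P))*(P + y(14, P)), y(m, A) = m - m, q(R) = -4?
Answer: 547/26 - 4*√21 ≈ 2.7082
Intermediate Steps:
y(m, A) = 0
V(P) = P*(-4 + P) (V(P) = (P - 4)*(P + 0) = (-4 + P)*P = P*(-4 + P))
x(j) = -1/26 (x(j) = 1/(-26) = -1/26)
V(√(-80 + 101)) - x(141) = √(-80 + 101)*(-4 + √(-80 + 101)) - 1*(-1/26) = √21*(-4 + √21) + 1/26 = 1/26 + √21*(-4 + √21)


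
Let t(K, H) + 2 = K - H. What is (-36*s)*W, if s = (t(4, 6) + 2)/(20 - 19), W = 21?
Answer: 1512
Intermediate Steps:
t(K, H) = -2 + K - H (t(K, H) = -2 + (K - H) = -2 + K - H)
s = -2 (s = ((-2 + 4 - 1*6) + 2)/(20 - 19) = ((-2 + 4 - 6) + 2)/1 = (-4 + 2)*1 = -2*1 = -2)
(-36*s)*W = -36*(-2)*21 = 72*21 = 1512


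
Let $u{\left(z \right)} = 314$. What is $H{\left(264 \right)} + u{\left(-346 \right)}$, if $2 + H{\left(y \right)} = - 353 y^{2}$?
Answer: $-24602376$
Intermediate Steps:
$H{\left(y \right)} = -2 - 353 y^{2}$
$H{\left(264 \right)} + u{\left(-346 \right)} = \left(-2 - 353 \cdot 264^{2}\right) + 314 = \left(-2 - 24602688\right) + 314 = -24602690 + 314 = -24602376$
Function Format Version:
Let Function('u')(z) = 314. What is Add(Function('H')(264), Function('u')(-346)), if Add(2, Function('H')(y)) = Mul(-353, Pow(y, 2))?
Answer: -24602376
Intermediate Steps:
Function('H')(y) = Add(-2, Mul(-353, Pow(y, 2)))
Add(Function('H')(264), Function('u')(-346)) = Add(Add(-2, Mul(-353, Pow(264, 2))), 314) = Add(Add(-2, Mul(-353, 69696)), 314) = Add(Add(-2, -24602688), 314) = Add(-24602690, 314) = -24602376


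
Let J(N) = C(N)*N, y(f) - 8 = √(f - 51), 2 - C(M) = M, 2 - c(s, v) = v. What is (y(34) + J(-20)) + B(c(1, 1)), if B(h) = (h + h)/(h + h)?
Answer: -431 + I*√17 ≈ -431.0 + 4.1231*I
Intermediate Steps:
c(s, v) = 2 - v
C(M) = 2 - M
y(f) = 8 + √(-51 + f) (y(f) = 8 + √(f - 51) = 8 + √(-51 + f))
J(N) = N*(2 - N) (J(N) = (2 - N)*N = N*(2 - N))
B(h) = 1 (B(h) = (2*h)/((2*h)) = (2*h)*(1/(2*h)) = 1)
(y(34) + J(-20)) + B(c(1, 1)) = ((8 + √(-51 + 34)) - 20*(2 - 1*(-20))) + 1 = ((8 + √(-17)) - 20*(2 + 20)) + 1 = ((8 + I*√17) - 20*22) + 1 = ((8 + I*√17) - 440) + 1 = (-432 + I*√17) + 1 = -431 + I*√17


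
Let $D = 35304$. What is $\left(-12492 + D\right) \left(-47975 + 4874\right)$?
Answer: $-983220012$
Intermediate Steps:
$\left(-12492 + D\right) \left(-47975 + 4874\right) = \left(-12492 + 35304\right) \left(-47975 + 4874\right) = 22812 \left(-43101\right) = -983220012$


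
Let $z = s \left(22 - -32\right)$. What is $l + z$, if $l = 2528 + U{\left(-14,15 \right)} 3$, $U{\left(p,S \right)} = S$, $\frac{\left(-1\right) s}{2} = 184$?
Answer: $-17299$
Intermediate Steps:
$s = -368$ ($s = \left(-2\right) 184 = -368$)
$z = -19872$ ($z = - 368 \left(22 - -32\right) = - 368 \left(22 + 32\right) = \left(-368\right) 54 = -19872$)
$l = 2573$ ($l = 2528 + 15 \cdot 3 = 2528 + 45 = 2573$)
$l + z = 2573 - 19872 = -17299$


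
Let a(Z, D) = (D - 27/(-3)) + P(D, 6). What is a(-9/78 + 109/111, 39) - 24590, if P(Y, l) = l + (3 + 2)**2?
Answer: -24511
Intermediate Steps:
P(Y, l) = 25 + l (P(Y, l) = l + 5**2 = l + 25 = 25 + l)
a(Z, D) = 40 + D (a(Z, D) = (D - 27/(-3)) + (25 + 6) = (D - 27*(-1/3)) + 31 = (D + 9) + 31 = (9 + D) + 31 = 40 + D)
a(-9/78 + 109/111, 39) - 24590 = (40 + 39) - 24590 = 79 - 24590 = -24511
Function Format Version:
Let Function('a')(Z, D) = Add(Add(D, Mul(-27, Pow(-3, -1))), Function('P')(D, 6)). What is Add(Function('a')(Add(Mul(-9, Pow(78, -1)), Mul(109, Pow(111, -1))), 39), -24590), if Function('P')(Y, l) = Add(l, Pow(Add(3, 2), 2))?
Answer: -24511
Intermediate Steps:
Function('P')(Y, l) = Add(25, l) (Function('P')(Y, l) = Add(l, Pow(5, 2)) = Add(l, 25) = Add(25, l))
Function('a')(Z, D) = Add(40, D) (Function('a')(Z, D) = Add(Add(D, Mul(-27, Pow(-3, -1))), Add(25, 6)) = Add(Add(D, Mul(-27, Rational(-1, 3))), 31) = Add(Add(D, 9), 31) = Add(Add(9, D), 31) = Add(40, D))
Add(Function('a')(Add(Mul(-9, Pow(78, -1)), Mul(109, Pow(111, -1))), 39), -24590) = Add(Add(40, 39), -24590) = Add(79, -24590) = -24511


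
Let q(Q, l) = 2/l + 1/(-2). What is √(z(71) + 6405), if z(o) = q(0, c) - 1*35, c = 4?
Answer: 7*√130 ≈ 79.812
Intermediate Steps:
q(Q, l) = -½ + 2/l (q(Q, l) = 2/l + 1*(-½) = 2/l - ½ = -½ + 2/l)
z(o) = -35 (z(o) = (½)*(4 - 1*4)/4 - 1*35 = (½)*(¼)*(4 - 4) - 35 = (½)*(¼)*0 - 35 = 0 - 35 = -35)
√(z(71) + 6405) = √(-35 + 6405) = √6370 = 7*√130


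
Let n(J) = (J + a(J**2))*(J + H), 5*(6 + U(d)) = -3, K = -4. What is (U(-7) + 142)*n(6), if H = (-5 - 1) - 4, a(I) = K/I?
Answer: -143524/45 ≈ -3189.4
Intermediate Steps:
U(d) = -33/5 (U(d) = -6 + (1/5)*(-3) = -6 - 3/5 = -33/5)
a(I) = -4/I
H = -10 (H = -6 - 4 = -10)
n(J) = (-10 + J)*(J - 4/J**2) (n(J) = (J - 4/J**2)*(J - 10) = (J - 4/J**2)*(-10 + J) = (-10 + J)*(J - 4/J**2))
(U(-7) + 142)*n(6) = (-33/5 + 142)*((40 - 4*6 + 6**3*(-10 + 6))/6**2) = 677*((40 - 24 + 216*(-4))/36)/5 = 677*((40 - 24 - 864)/36)/5 = 677*((1/36)*(-848))/5 = (677/5)*(-212/9) = -143524/45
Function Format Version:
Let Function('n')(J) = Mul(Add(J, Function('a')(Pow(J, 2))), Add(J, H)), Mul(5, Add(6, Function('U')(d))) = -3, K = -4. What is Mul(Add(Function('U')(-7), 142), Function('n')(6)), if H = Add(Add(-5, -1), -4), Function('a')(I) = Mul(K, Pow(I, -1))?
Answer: Rational(-143524, 45) ≈ -3189.4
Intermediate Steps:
Function('U')(d) = Rational(-33, 5) (Function('U')(d) = Add(-6, Mul(Rational(1, 5), -3)) = Add(-6, Rational(-3, 5)) = Rational(-33, 5))
Function('a')(I) = Mul(-4, Pow(I, -1))
H = -10 (H = Add(-6, -4) = -10)
Function('n')(J) = Mul(Add(-10, J), Add(J, Mul(-4, Pow(J, -2)))) (Function('n')(J) = Mul(Add(J, Mul(-4, Pow(Pow(J, 2), -1))), Add(J, -10)) = Mul(Add(J, Mul(-4, Pow(J, -2))), Add(-10, J)) = Mul(Add(-10, J), Add(J, Mul(-4, Pow(J, -2)))))
Mul(Add(Function('U')(-7), 142), Function('n')(6)) = Mul(Add(Rational(-33, 5), 142), Mul(Pow(6, -2), Add(40, Mul(-4, 6), Mul(Pow(6, 3), Add(-10, 6))))) = Mul(Rational(677, 5), Mul(Rational(1, 36), Add(40, -24, Mul(216, -4)))) = Mul(Rational(677, 5), Mul(Rational(1, 36), Add(40, -24, -864))) = Mul(Rational(677, 5), Mul(Rational(1, 36), -848)) = Mul(Rational(677, 5), Rational(-212, 9)) = Rational(-143524, 45)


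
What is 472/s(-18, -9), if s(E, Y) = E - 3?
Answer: -472/21 ≈ -22.476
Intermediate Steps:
s(E, Y) = -3 + E
472/s(-18, -9) = 472/(-3 - 18) = 472/(-21) = 472*(-1/21) = -472/21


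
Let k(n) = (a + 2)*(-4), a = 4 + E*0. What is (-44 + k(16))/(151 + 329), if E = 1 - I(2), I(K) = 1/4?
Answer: -17/120 ≈ -0.14167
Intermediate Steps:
I(K) = ¼
E = ¾ (E = 1 - 1*¼ = 1 - ¼ = ¾ ≈ 0.75000)
a = 4 (a = 4 + (¾)*0 = 4 + 0 = 4)
k(n) = -24 (k(n) = (4 + 2)*(-4) = 6*(-4) = -24)
(-44 + k(16))/(151 + 329) = (-44 - 24)/(151 + 329) = -68/480 = -68*1/480 = -17/120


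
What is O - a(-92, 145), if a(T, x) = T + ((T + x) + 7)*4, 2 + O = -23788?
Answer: -23938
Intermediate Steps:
O = -23790 (O = -2 - 23788 = -23790)
a(T, x) = 28 + 4*x + 5*T (a(T, x) = T + (7 + T + x)*4 = T + (28 + 4*T + 4*x) = 28 + 4*x + 5*T)
O - a(-92, 145) = -23790 - (28 + 4*145 + 5*(-92)) = -23790 - (28 + 580 - 460) = -23790 - 1*148 = -23790 - 148 = -23938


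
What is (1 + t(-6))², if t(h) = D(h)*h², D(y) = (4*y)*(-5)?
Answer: 18671041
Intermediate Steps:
D(y) = -20*y
t(h) = -20*h³ (t(h) = (-20*h)*h² = -20*h³)
(1 + t(-6))² = (1 - 20*(-6)³)² = (1 - 20*(-216))² = (1 + 4320)² = 4321² = 18671041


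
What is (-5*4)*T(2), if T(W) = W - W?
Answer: 0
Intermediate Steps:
T(W) = 0
(-5*4)*T(2) = -5*4*0 = -20*0 = 0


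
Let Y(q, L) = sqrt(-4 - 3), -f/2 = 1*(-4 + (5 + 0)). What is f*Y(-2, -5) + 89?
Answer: 89 - 2*I*sqrt(7) ≈ 89.0 - 5.2915*I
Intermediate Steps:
f = -2 (f = -2*(-4 + (5 + 0)) = -2*(-4 + 5) = -2 ≈ -2.0000)
Y(q, L) = I*sqrt(7) (Y(q, L) = sqrt(-7) = I*sqrt(7))
f*Y(-2, -5) + 89 = -2*I*sqrt(7) + 89 = 89 - 2*I*sqrt(7)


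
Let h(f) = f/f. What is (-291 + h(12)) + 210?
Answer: -80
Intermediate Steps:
h(f) = 1
(-291 + h(12)) + 210 = (-291 + 1) + 210 = -290 + 210 = -80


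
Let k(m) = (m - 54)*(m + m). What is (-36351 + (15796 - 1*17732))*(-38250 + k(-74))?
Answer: 739168822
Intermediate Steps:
k(m) = 2*m*(-54 + m) (k(m) = (-54 + m)*(2*m) = 2*m*(-54 + m))
(-36351 + (15796 - 1*17732))*(-38250 + k(-74)) = (-36351 + (15796 - 1*17732))*(-38250 + 2*(-74)*(-54 - 74)) = (-36351 + (15796 - 17732))*(-38250 + 2*(-74)*(-128)) = (-36351 - 1936)*(-38250 + 18944) = -38287*(-19306) = 739168822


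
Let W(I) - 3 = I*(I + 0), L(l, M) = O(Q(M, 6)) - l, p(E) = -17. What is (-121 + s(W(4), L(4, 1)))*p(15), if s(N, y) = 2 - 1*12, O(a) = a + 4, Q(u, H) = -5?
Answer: 2227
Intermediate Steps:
O(a) = 4 + a
L(l, M) = -1 - l (L(l, M) = (4 - 5) - l = -1 - l)
W(I) = 3 + I² (W(I) = 3 + I*(I + 0) = 3 + I*I = 3 + I²)
s(N, y) = -10 (s(N, y) = 2 - 12 = -10)
(-121 + s(W(4), L(4, 1)))*p(15) = (-121 - 10)*(-17) = -131*(-17) = 2227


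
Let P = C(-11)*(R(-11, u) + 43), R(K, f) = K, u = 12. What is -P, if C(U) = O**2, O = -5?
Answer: -800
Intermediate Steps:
C(U) = 25 (C(U) = (-5)**2 = 25)
P = 800 (P = 25*(-11 + 43) = 25*32 = 800)
-P = -1*800 = -800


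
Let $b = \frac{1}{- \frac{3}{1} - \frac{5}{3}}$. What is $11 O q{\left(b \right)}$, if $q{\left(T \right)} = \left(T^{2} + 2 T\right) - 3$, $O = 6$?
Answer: $- \frac{21879}{98} \approx -223.26$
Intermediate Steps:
$b = - \frac{3}{14}$ ($b = \frac{1}{\left(-3\right) 1 - \frac{5}{3}} = \frac{1}{-3 - \frac{5}{3}} = \frac{1}{- \frac{14}{3}} = - \frac{3}{14} \approx -0.21429$)
$q{\left(T \right)} = -3 + T^{2} + 2 T$
$11 O q{\left(b \right)} = 11 \cdot 6 \left(-3 + \left(- \frac{3}{14}\right)^{2} + 2 \left(- \frac{3}{14}\right)\right) = 66 \left(-3 + \frac{9}{196} - \frac{3}{7}\right) = 66 \left(- \frac{663}{196}\right) = - \frac{21879}{98}$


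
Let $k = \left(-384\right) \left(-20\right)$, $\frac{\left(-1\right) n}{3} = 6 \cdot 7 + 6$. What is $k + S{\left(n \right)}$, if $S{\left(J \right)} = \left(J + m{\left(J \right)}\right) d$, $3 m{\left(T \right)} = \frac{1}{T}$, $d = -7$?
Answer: $\frac{3753223}{432} \approx 8688.0$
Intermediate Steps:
$n = -144$ ($n = - 3 \left(6 \cdot 7 + 6\right) = - 3 \left(42 + 6\right) = \left(-3\right) 48 = -144$)
$m{\left(T \right)} = \frac{1}{3 T}$
$k = 7680$
$S{\left(J \right)} = - 7 J - \frac{7}{3 J}$ ($S{\left(J \right)} = \left(J + \frac{1}{3 J}\right) \left(-7\right) = - 7 J - \frac{7}{3 J}$)
$k + S{\left(n \right)} = 7680 - \left(-1008 + \frac{7}{3 \left(-144\right)}\right) = 7680 + \left(1008 - - \frac{7}{432}\right) = 7680 + \left(1008 + \frac{7}{432}\right) = 7680 + \frac{435463}{432} = \frac{3753223}{432}$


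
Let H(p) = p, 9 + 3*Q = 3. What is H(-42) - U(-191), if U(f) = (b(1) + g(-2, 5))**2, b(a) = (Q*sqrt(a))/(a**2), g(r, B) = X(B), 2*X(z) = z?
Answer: -169/4 ≈ -42.250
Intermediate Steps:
Q = -2 (Q = -3 + (1/3)*3 = -3 + 1 = -2)
X(z) = z/2
g(r, B) = B/2
b(a) = -2/a**(3/2) (b(a) = (-2*sqrt(a))/(a**2) = (-2*sqrt(a))/a**2 = -2/a**(3/2))
U(f) = 1/4 (U(f) = (-2/1**(3/2) + (1/2)*5)**2 = (-2*1 + 5/2)**2 = (-2 + 5/2)**2 = (1/2)**2 = 1/4)
H(-42) - U(-191) = -42 - 1*1/4 = -42 - 1/4 = -169/4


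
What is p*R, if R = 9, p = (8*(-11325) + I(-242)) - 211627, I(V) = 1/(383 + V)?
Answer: -127842018/47 ≈ -2.7200e+6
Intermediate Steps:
p = -42614006/141 (p = (8*(-11325) + 1/(383 - 242)) - 211627 = (-90600 + 1/141) - 211627 = -12774599/141 - 211627 = -42614006/141 ≈ -3.0223e+5)
p*R = -42614006/141*9 = -127842018/47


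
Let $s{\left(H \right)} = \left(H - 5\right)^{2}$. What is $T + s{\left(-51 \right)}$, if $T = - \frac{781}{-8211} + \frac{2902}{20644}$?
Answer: $\frac{265808337755}{84753942} \approx 3136.2$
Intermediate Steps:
$s{\left(H \right)} = \left(-5 + H\right)^{2}$
$T = \frac{19975643}{84753942}$ ($T = \left(-781\right) \left(- \frac{1}{8211}\right) + 2902 \cdot \frac{1}{20644} = \frac{781}{8211} + \frac{1451}{10322} = \frac{19975643}{84753942} \approx 0.23569$)
$T + s{\left(-51 \right)} = \frac{19975643}{84753942} + \left(-5 - 51\right)^{2} = \frac{19975643}{84753942} + \left(-56\right)^{2} = \frac{19975643}{84753942} + 3136 = \frac{265808337755}{84753942}$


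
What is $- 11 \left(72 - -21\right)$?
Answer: $-1023$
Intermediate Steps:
$- 11 \left(72 - -21\right) = - 11 \left(72 + 21\right) = \left(-11\right) 93 = -1023$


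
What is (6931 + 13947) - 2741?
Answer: 18137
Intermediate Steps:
(6931 + 13947) - 2741 = 20878 - 2741 = 18137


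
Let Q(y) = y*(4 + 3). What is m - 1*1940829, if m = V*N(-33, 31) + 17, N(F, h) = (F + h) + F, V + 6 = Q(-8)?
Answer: -1938642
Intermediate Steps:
Q(y) = 7*y (Q(y) = y*7 = 7*y)
V = -62 (V = -6 + 7*(-8) = -6 - 56 = -62)
N(F, h) = h + 2*F
m = 2187 (m = -62*(31 + 2*(-33)) + 17 = -62*(31 - 66) + 17 = -62*(-35) + 17 = 2170 + 17 = 2187)
m - 1*1940829 = 2187 - 1*1940829 = 2187 - 1940829 = -1938642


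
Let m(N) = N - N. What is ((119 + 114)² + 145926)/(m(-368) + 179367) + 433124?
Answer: 77688352723/179367 ≈ 4.3313e+5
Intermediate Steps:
m(N) = 0
((119 + 114)² + 145926)/(m(-368) + 179367) + 433124 = ((119 + 114)² + 145926)/(0 + 179367) + 433124 = (233² + 145926)/179367 + 433124 = (54289 + 145926)*(1/179367) + 433124 = 200215*(1/179367) + 433124 = 200215/179367 + 433124 = 77688352723/179367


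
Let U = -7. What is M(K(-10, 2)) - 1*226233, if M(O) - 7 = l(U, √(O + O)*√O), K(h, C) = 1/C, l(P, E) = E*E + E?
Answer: -452451/2 + √2/2 ≈ -2.2622e+5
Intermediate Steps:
l(P, E) = E + E² (l(P, E) = E² + E = E + E²)
M(O) = 7 + O*√2*(1 + O*√2) (M(O) = 7 + (√(O + O)*√O)*(1 + √(O + O)*√O) = 7 + (√(2*O)*√O)*(1 + √(2*O)*√O) = 7 + ((√2*√O)*√O)*(1 + (√2*√O)*√O) = 7 + (O*√2)*(1 + O*√2) = 7 + O*√2*(1 + O*√2))
M(K(-10, 2)) - 1*226233 = (7 + 2*(1/2)² + √2/2) - 1*226233 = (7 + 2*(½)² + √2/2) - 226233 = (7 + 2*(¼) + √2/2) - 226233 = (7 + ½ + √2/2) - 226233 = (15/2 + √2/2) - 226233 = -452451/2 + √2/2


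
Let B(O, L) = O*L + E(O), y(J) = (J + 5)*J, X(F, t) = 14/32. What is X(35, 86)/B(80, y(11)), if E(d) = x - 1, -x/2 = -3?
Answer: 7/225360 ≈ 3.1061e-5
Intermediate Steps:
x = 6 (x = -2*(-3) = 6)
X(F, t) = 7/16 (X(F, t) = 14*(1/32) = 7/16)
E(d) = 5 (E(d) = 6 - 1 = 5)
y(J) = J*(5 + J) (y(J) = (5 + J)*J = J*(5 + J))
B(O, L) = 5 + L*O (B(O, L) = O*L + 5 = L*O + 5 = 5 + L*O)
X(35, 86)/B(80, y(11)) = 7/(16*(5 + (11*(5 + 11))*80)) = 7/(16*(5 + (11*16)*80)) = 7/(16*(5 + 176*80)) = 7/(16*(5 + 14080)) = (7/16)/14085 = (7/16)*(1/14085) = 7/225360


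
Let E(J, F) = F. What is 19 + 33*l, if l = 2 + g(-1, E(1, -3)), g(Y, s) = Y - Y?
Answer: 85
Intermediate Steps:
g(Y, s) = 0
l = 2 (l = 2 + 0 = 2)
19 + 33*l = 19 + 33*2 = 19 + 66 = 85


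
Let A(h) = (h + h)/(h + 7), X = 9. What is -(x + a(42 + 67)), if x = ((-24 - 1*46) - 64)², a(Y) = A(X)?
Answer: -143657/8 ≈ -17957.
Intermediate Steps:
A(h) = 2*h/(7 + h) (A(h) = (2*h)/(7 + h) = 2*h/(7 + h))
a(Y) = 9/8 (a(Y) = 2*9/(7 + 9) = 2*9/16 = 2*9*(1/16) = 9/8)
x = 17956 (x = ((-24 - 46) - 64)² = (-70 - 64)² = (-134)² = 17956)
-(x + a(42 + 67)) = -(17956 + 9/8) = -1*143657/8 = -143657/8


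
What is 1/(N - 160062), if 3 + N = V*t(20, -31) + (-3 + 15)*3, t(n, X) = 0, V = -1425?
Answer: -1/160029 ≈ -6.2489e-6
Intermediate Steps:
N = 33 (N = -3 + (-1425*0 + (-3 + 15)*3) = -3 + (0 + 12*3) = -3 + (0 + 36) = -3 + 36 = 33)
1/(N - 160062) = 1/(33 - 160062) = 1/(-160029) = -1/160029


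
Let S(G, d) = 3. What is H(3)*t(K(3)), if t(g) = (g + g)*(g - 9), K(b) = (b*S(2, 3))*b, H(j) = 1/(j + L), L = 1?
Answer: 243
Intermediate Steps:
H(j) = 1/(1 + j) (H(j) = 1/(j + 1) = 1/(1 + j))
K(b) = 3*b**2 (K(b) = (b*3)*b = (3*b)*b = 3*b**2)
t(g) = 2*g*(-9 + g) (t(g) = (2*g)*(-9 + g) = 2*g*(-9 + g))
H(3)*t(K(3)) = (2*(3*3**2)*(-9 + 3*3**2))/(1 + 3) = (2*(3*9)*(-9 + 3*9))/4 = (2*27*(-9 + 27))/4 = (2*27*18)/4 = (1/4)*972 = 243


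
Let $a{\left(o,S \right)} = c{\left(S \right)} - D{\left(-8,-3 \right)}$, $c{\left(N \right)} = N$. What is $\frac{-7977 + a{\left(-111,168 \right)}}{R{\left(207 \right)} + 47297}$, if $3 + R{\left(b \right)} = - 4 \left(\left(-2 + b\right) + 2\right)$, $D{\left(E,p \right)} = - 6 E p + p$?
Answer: $- \frac{3831}{23233} \approx -0.16489$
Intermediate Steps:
$D{\left(E,p \right)} = p - 6 E p$ ($D{\left(E,p \right)} = - 6 E p + p = p - 6 E p$)
$R{\left(b \right)} = -3 - 4 b$ ($R{\left(b \right)} = -3 - 4 \left(\left(-2 + b\right) + 2\right) = -3 - 4 b$)
$a{\left(o,S \right)} = 147 + S$ ($a{\left(o,S \right)} = S - - 3 \left(1 - -48\right) = S - - 3 \left(1 + 48\right) = S - \left(-3\right) 49 = S - -147 = S + 147 = 147 + S$)
$\frac{-7977 + a{\left(-111,168 \right)}}{R{\left(207 \right)} + 47297} = \frac{-7977 + \left(147 + 168\right)}{\left(-3 - 828\right) + 47297} = \frac{-7977 + 315}{\left(-3 - 828\right) + 47297} = - \frac{7662}{-831 + 47297} = - \frac{7662}{46466} = \left(-7662\right) \frac{1}{46466} = - \frac{3831}{23233}$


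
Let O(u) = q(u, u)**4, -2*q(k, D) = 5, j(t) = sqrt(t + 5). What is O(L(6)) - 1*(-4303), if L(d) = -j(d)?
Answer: 69473/16 ≈ 4342.1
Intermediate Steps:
j(t) = sqrt(5 + t)
q(k, D) = -5/2 (q(k, D) = -1/2*5 = -5/2)
L(d) = -sqrt(5 + d)
O(u) = 625/16 (O(u) = (-5/2)**4 = 625/16)
O(L(6)) - 1*(-4303) = 625/16 - 1*(-4303) = 625/16 + 4303 = 69473/16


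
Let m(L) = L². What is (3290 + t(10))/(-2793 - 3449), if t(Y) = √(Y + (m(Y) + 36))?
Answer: -1645/3121 - √146/6242 ≈ -0.52901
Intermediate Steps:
t(Y) = √(36 + Y + Y²) (t(Y) = √(Y + (Y² + 36)) = √(Y + (36 + Y²)) = √(36 + Y + Y²))
(3290 + t(10))/(-2793 - 3449) = (3290 + √(36 + 10 + 10²))/(-2793 - 3449) = (3290 + √(36 + 10 + 100))/(-6242) = (3290 + √146)*(-1/6242) = -1645/3121 - √146/6242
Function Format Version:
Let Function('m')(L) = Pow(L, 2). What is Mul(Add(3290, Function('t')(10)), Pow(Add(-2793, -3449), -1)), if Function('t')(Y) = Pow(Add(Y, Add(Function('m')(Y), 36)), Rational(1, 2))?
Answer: Add(Rational(-1645, 3121), Mul(Rational(-1, 6242), Pow(146, Rational(1, 2)))) ≈ -0.52901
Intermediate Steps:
Function('t')(Y) = Pow(Add(36, Y, Pow(Y, 2)), Rational(1, 2)) (Function('t')(Y) = Pow(Add(Y, Add(Pow(Y, 2), 36)), Rational(1, 2)) = Pow(Add(Y, Add(36, Pow(Y, 2))), Rational(1, 2)) = Pow(Add(36, Y, Pow(Y, 2)), Rational(1, 2)))
Mul(Add(3290, Function('t')(10)), Pow(Add(-2793, -3449), -1)) = Mul(Add(3290, Pow(Add(36, 10, Pow(10, 2)), Rational(1, 2))), Pow(Add(-2793, -3449), -1)) = Mul(Add(3290, Pow(Add(36, 10, 100), Rational(1, 2))), Pow(-6242, -1)) = Mul(Add(3290, Pow(146, Rational(1, 2))), Rational(-1, 6242)) = Add(Rational(-1645, 3121), Mul(Rational(-1, 6242), Pow(146, Rational(1, 2))))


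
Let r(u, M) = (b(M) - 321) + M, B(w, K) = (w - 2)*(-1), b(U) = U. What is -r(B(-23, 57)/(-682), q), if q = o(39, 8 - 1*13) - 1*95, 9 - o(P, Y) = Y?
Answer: 483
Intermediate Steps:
o(P, Y) = 9 - Y
B(w, K) = 2 - w (B(w, K) = (-2 + w)*(-1) = 2 - w)
q = -81 (q = (9 - (8 - 1*13)) - 1*95 = (9 - (8 - 13)) - 95 = (9 - 1*(-5)) - 95 = (9 + 5) - 95 = 14 - 95 = -81)
r(u, M) = -321 + 2*M (r(u, M) = (M - 321) + M = (-321 + M) + M = -321 + 2*M)
-r(B(-23, 57)/(-682), q) = -(-321 + 2*(-81)) = -(-321 - 162) = -1*(-483) = 483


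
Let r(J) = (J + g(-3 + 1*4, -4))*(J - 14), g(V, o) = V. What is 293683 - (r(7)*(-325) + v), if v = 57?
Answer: 275426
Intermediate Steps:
r(J) = (1 + J)*(-14 + J) (r(J) = (J + (-3 + 1*4))*(J - 14) = (J + (-3 + 4))*(-14 + J) = (J + 1)*(-14 + J) = (1 + J)*(-14 + J))
293683 - (r(7)*(-325) + v) = 293683 - ((-14 + 7**2 - 13*7)*(-325) + 57) = 293683 - ((-14 + 49 - 91)*(-325) + 57) = 293683 - (-56*(-325) + 57) = 293683 - (18200 + 57) = 293683 - 1*18257 = 293683 - 18257 = 275426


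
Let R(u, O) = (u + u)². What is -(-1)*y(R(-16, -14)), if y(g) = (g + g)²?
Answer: 4194304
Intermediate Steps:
R(u, O) = 4*u² (R(u, O) = (2*u)² = 4*u²)
y(g) = 4*g² (y(g) = (2*g)² = 4*g²)
-(-1)*y(R(-16, -14)) = -(-1)*4*(4*(-16)²)² = -(-1)*4*(4*256)² = -(-1)*4*1024² = -(-1)*4*1048576 = -(-1)*4194304 = -1*(-4194304) = 4194304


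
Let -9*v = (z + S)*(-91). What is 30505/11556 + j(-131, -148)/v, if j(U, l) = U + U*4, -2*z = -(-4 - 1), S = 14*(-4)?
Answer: 51225775/13670748 ≈ 3.7471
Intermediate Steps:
S = -56
z = -5/2 (z = -(-1)*(-4 - 1)/2 = -(-1)*(-5)/2 = -½*5 = -5/2 ≈ -2.5000)
j(U, l) = 5*U (j(U, l) = U + 4*U = 5*U)
v = -1183/2 (v = -(-5/2 - 56)*(-91)/9 = -(-13)*(-91)/2 = -⅑*10647/2 = -1183/2 ≈ -591.50)
30505/11556 + j(-131, -148)/v = 30505/11556 + (5*(-131))/(-1183/2) = 30505*(1/11556) - 655*(-2/1183) = 30505/11556 + 1310/1183 = 51225775/13670748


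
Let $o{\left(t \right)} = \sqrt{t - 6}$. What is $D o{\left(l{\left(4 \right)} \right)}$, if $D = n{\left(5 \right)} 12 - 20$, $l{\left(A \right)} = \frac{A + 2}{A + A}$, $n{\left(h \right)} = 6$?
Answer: $26 i \sqrt{21} \approx 119.15 i$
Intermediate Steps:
$l{\left(A \right)} = \frac{2 + A}{2 A}$
$D = 52$ ($D = 6 \cdot 12 - 20 = 72 - 20 = 52$)
$o{\left(t \right)} = \sqrt{-6 + t}$
$D o{\left(l{\left(4 \right)} \right)} = 52 \sqrt{-6 + \frac{2 + 4}{2 \cdot 4}} = 52 \sqrt{-6 + \frac{1}{2} \cdot \frac{1}{4} \cdot 6} = 52 \sqrt{-6 + \frac{3}{4}} = 52 \sqrt{- \frac{21}{4}} = 52 \frac{i \sqrt{21}}{2} = 26 i \sqrt{21}$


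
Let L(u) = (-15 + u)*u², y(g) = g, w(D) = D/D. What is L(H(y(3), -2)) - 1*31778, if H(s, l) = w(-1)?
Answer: -31792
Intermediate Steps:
w(D) = 1
H(s, l) = 1
L(u) = u²*(-15 + u)
L(H(y(3), -2)) - 1*31778 = 1²*(-15 + 1) - 1*31778 = 1*(-14) - 31778 = -14 - 31778 = -31792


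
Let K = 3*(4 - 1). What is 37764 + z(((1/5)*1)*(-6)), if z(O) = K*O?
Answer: 188766/5 ≈ 37753.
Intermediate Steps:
K = 9 (K = 3*3 = 9)
z(O) = 9*O
37764 + z(((1/5)*1)*(-6)) = 37764 + 9*(((1/5)*1)*(-6)) = 37764 + 9*(((1*(⅕))*1)*(-6)) = 37764 + 9*(((⅕)*1)*(-6)) = 37764 + 9*((⅕)*(-6)) = 37764 + 9*(-6/5) = 37764 - 54/5 = 188766/5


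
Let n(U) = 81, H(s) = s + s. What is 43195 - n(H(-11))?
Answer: 43114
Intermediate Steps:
H(s) = 2*s
43195 - n(H(-11)) = 43195 - 1*81 = 43195 - 81 = 43114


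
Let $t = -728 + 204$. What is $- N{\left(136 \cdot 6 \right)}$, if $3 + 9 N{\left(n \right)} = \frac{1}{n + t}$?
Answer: $\frac{875}{2628} \approx 0.33295$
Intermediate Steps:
$t = -524$
$N{\left(n \right)} = - \frac{1}{3} + \frac{1}{9 \left(-524 + n\right)}$ ($N{\left(n \right)} = - \frac{1}{3} + \frac{1}{9 \left(n - 524\right)} = - \frac{1}{3} + \frac{1}{9 \left(-524 + n\right)}$)
$- N{\left(136 \cdot 6 \right)} = - \frac{1573 - 3 \cdot 136 \cdot 6}{9 \left(-524 + 136 \cdot 6\right)} = - \frac{1573 - 2448}{9 \left(-524 + 816\right)} = - \frac{1573 - 2448}{9 \cdot 292} = - \frac{-875}{9 \cdot 292} = \left(-1\right) \left(- \frac{875}{2628}\right) = \frac{875}{2628}$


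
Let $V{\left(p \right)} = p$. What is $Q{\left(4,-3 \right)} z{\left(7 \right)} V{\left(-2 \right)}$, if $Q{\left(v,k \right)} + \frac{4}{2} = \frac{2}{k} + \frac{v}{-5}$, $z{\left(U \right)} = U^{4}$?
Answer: $\frac{249704}{15} \approx 16647.0$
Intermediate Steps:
$Q{\left(v,k \right)} = -2 + \frac{2}{k} - \frac{v}{5}$ ($Q{\left(v,k \right)} = -2 + \left(\frac{2}{k} + \frac{v}{-5}\right) = -2 + \left(\frac{2}{k} + v \left(- \frac{1}{5}\right)\right) = -2 - \left(- \frac{2}{k} + \frac{v}{5}\right) = -2 + \frac{2}{k} - \frac{v}{5}$)
$Q{\left(4,-3 \right)} z{\left(7 \right)} V{\left(-2 \right)} = \left(-2 + \frac{2}{-3} - \frac{4}{5}\right) 7^{4} \left(-2\right) = \left(-2 + 2 \left(- \frac{1}{3}\right) - \frac{4}{5}\right) 2401 \left(-2\right) = \left(-2 - \frac{2}{3} - \frac{4}{5}\right) 2401 \left(-2\right) = \left(- \frac{52}{15}\right) 2401 \left(-2\right) = \left(- \frac{124852}{15}\right) \left(-2\right) = \frac{249704}{15}$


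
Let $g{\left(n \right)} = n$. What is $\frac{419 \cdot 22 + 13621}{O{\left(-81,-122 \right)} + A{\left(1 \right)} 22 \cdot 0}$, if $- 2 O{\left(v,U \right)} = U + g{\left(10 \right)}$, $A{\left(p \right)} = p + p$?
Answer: $\frac{22839}{56} \approx 407.84$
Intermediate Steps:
$A{\left(p \right)} = 2 p$
$O{\left(v,U \right)} = -5 - \frac{U}{2}$ ($O{\left(v,U \right)} = - \frac{U + 10}{2} = - \frac{10 + U}{2} = -5 - \frac{U}{2}$)
$\frac{419 \cdot 22 + 13621}{O{\left(-81,-122 \right)} + A{\left(1 \right)} 22 \cdot 0} = \frac{419 \cdot 22 + 13621}{\left(-5 - -61\right) + 2 \cdot 1 \cdot 22 \cdot 0} = \frac{9218 + 13621}{\left(-5 + 61\right) + 2 \cdot 22 \cdot 0} = \frac{22839}{56 + 44 \cdot 0} = \frac{22839}{56 + 0} = \frac{22839}{56}$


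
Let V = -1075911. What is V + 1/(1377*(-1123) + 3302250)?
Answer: -1889169530768/1755879 ≈ -1.0759e+6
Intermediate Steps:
V + 1/(1377*(-1123) + 3302250) = -1075911 + 1/(1377*(-1123) + 3302250) = -1075911 + 1/(-1546371 + 3302250) = -1075911 + 1/1755879 = -1889169530768/1755879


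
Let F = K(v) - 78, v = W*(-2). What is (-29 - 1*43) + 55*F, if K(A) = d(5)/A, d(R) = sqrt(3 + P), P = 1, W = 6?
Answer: -26227/6 ≈ -4371.2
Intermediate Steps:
v = -12 (v = 6*(-2) = -12)
d(R) = 2 (d(R) = sqrt(3 + 1) = sqrt(4) = 2)
K(A) = 2/A
F = -469/6 (F = 2/(-12) - 78 = 2*(-1/12) - 78 = -1/6 - 78 = -469/6 ≈ -78.167)
(-29 - 1*43) + 55*F = (-29 - 1*43) + 55*(-469/6) = (-29 - 43) - 25795/6 = -72 - 25795/6 = -26227/6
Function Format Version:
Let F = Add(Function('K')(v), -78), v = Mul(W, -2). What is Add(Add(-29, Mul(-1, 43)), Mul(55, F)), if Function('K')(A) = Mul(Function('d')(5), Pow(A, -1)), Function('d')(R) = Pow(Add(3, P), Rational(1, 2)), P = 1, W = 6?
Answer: Rational(-26227, 6) ≈ -4371.2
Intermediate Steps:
v = -12 (v = Mul(6, -2) = -12)
Function('d')(R) = 2 (Function('d')(R) = Pow(Add(3, 1), Rational(1, 2)) = Pow(4, Rational(1, 2)) = 2)
Function('K')(A) = Mul(2, Pow(A, -1))
F = Rational(-469, 6) (F = Add(Mul(2, Pow(-12, -1)), -78) = Add(Mul(2, Rational(-1, 12)), -78) = Add(Rational(-1, 6), -78) = Rational(-469, 6) ≈ -78.167)
Add(Add(-29, Mul(-1, 43)), Mul(55, F)) = Add(Add(-29, Mul(-1, 43)), Mul(55, Rational(-469, 6))) = Add(Add(-29, -43), Rational(-25795, 6)) = Add(-72, Rational(-25795, 6)) = Rational(-26227, 6)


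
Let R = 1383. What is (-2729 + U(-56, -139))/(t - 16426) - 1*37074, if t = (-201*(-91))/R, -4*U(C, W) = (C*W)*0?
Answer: -280511340317/7566289 ≈ -37074.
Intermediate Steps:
U(C, W) = 0 (U(C, W) = -C*W*0/4 = -¼*0 = 0)
t = 6097/461 (t = -201*(-91)/1383 = 18291*(1/1383) = 6097/461 ≈ 13.226)
(-2729 + U(-56, -139))/(t - 16426) - 1*37074 = (-2729 + 0)/(6097/461 - 16426) - 1*37074 = -2729/(-7566289/461) - 37074 = -2729*(-461/7566289) - 37074 = 1258069/7566289 - 37074 = -280511340317/7566289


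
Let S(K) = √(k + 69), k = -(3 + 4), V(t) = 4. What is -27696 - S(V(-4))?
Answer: -27696 - √62 ≈ -27704.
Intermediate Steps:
k = -7 (k = -1*7 = -7)
S(K) = √62 (S(K) = √(-7 + 69) = √62)
-27696 - S(V(-4)) = -27696 - √62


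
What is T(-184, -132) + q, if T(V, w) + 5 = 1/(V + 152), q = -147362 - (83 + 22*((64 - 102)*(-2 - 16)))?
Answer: -5199937/32 ≈ -1.6250e+5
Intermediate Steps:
q = -162493 (q = -147362 - (83 + 22*(-38*(-18))) = -147362 - (83 + 22*684) = -147362 - (83 + 15048) = -147362 - 1*15131 = -147362 - 15131 = -162493)
T(V, w) = -5 + 1/(152 + V) (T(V, w) = -5 + 1/(V + 152) = -5 + 1/(152 + V))
T(-184, -132) + q = (-759 - 5*(-184))/(152 - 184) - 162493 = (-759 + 920)/(-32) - 162493 = -1/32*161 - 162493 = -161/32 - 162493 = -5199937/32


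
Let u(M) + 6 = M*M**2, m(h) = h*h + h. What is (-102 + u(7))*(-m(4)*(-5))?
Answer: 23500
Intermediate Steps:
m(h) = h + h**2 (m(h) = h**2 + h = h + h**2)
u(M) = -6 + M**3 (u(M) = -6 + M*M**2 = -6 + M**3)
(-102 + u(7))*(-m(4)*(-5)) = (-102 + (-6 + 7**3))*(-4*(1 + 4)*(-5)) = (-102 + (-6 + 343))*(-4*5*(-5)) = (-102 + 337)*(-1*20*(-5)) = 235*(-20*(-5)) = 235*100 = 23500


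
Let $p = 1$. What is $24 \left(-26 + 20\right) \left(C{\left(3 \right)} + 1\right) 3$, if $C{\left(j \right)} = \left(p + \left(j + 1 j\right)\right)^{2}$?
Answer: $-21600$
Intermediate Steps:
$C{\left(j \right)} = \left(1 + 2 j\right)^{2}$ ($C{\left(j \right)} = \left(1 + \left(j + 1 j\right)\right)^{2} = \left(1 + \left(j + j\right)\right)^{2} = \left(1 + 2 j\right)^{2}$)
$24 \left(-26 + 20\right) \left(C{\left(3 \right)} + 1\right) 3 = 24 \left(-26 + 20\right) \left(\left(1 + 2 \cdot 3\right)^{2} + 1\right) 3 = 24 \left(-6\right) \left(\left(1 + 6\right)^{2} + 1\right) 3 = - 144 \left(7^{2} + 1\right) 3 = - 144 \left(49 + 1\right) 3 = - 144 \cdot 50 \cdot 3 = \left(-144\right) 150 = -21600$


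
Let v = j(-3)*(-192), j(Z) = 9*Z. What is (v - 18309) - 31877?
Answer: -45002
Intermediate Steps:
v = 5184 (v = (9*(-3))*(-192) = -27*(-192) = 5184)
(v - 18309) - 31877 = (5184 - 18309) - 31877 = -13125 - 31877 = -45002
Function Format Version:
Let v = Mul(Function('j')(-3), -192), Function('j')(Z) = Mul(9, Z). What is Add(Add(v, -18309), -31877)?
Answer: -45002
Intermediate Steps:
v = 5184 (v = Mul(Mul(9, -3), -192) = Mul(-27, -192) = 5184)
Add(Add(v, -18309), -31877) = Add(Add(5184, -18309), -31877) = Add(-13125, -31877) = -45002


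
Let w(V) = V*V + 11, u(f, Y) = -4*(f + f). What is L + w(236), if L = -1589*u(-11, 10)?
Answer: -84125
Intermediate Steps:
u(f, Y) = -8*f
w(V) = 11 + V² (w(V) = V² + 11 = 11 + V²)
L = -139832 (L = -(-12712)*(-11) = -1589*88 = -139832)
L + w(236) = -139832 + (11 + 236²) = -139832 + (11 + 55696) = -139832 + 55707 = -84125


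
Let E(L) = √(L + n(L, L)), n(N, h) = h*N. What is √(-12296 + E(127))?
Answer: 2*√(-3074 + 2*√254) ≈ 110.31*I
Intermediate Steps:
n(N, h) = N*h
E(L) = √(L + L²) (E(L) = √(L + L*L) = √(L + L²))
√(-12296 + E(127)) = √(-12296 + √(127*(1 + 127))) = √(-12296 + √(127*128)) = √(-12296 + √16256) = √(-12296 + 8*√254)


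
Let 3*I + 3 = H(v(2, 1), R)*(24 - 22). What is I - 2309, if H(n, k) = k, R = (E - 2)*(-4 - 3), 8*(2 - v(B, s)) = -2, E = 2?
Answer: -2310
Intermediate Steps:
v(B, s) = 9/4 (v(B, s) = 2 - ⅛*(-2) = 2 + ¼ = 9/4)
R = 0 (R = (2 - 2)*(-4 - 3) = 0*(-7) = 0)
I = -1 (I = -1 + (0*(24 - 22))/3 = -1 + (0*2)/3 = -1 + (⅓)*0 = -1 + 0 = -1)
I - 2309 = -1 - 2309 = -2310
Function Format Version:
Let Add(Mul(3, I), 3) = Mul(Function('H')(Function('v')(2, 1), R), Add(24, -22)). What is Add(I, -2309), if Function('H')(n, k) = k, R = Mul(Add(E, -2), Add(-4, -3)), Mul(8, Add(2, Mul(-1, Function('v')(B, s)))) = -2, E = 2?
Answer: -2310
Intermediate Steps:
Function('v')(B, s) = Rational(9, 4) (Function('v')(B, s) = Add(2, Mul(Rational(-1, 8), -2)) = Add(2, Rational(1, 4)) = Rational(9, 4))
R = 0 (R = Mul(Add(2, -2), Add(-4, -3)) = Mul(0, -7) = 0)
I = -1 (I = Add(-1, Mul(Rational(1, 3), Mul(0, Add(24, -22)))) = Add(-1, Mul(Rational(1, 3), Mul(0, 2))) = Add(-1, Mul(Rational(1, 3), 0)) = Add(-1, 0) = -1)
Add(I, -2309) = Add(-1, -2309) = -2310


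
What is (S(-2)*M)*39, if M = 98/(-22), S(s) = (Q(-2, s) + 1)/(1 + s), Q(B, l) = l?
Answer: -1911/11 ≈ -173.73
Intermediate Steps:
S(s) = 1 (S(s) = (s + 1)/(1 + s) = (1 + s)/(1 + s) = 1)
M = -49/11 (M = 98*(-1/22) = -49/11 ≈ -4.4545)
(S(-2)*M)*39 = (1*(-49/11))*39 = -49/11*39 = -1911/11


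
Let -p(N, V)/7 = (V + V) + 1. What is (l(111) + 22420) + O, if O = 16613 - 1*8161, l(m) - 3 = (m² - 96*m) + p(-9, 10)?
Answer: 32393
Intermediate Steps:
p(N, V) = -7 - 14*V (p(N, V) = -7*((V + V) + 1) = -7*(2*V + 1) = -7*(1 + 2*V) = -7 - 14*V)
l(m) = -144 + m² - 96*m (l(m) = 3 + ((m² - 96*m) + (-7 - 14*10)) = 3 + ((m² - 96*m) + (-7 - 140)) = 3 + ((m² - 96*m) - 147) = 3 + (-147 + m² - 96*m) = -144 + m² - 96*m)
O = 8452 (O = 16613 - 8161 = 8452)
(l(111) + 22420) + O = ((-144 + 111² - 96*111) + 22420) + 8452 = ((-144 + 12321 - 10656) + 22420) + 8452 = (1521 + 22420) + 8452 = 23941 + 8452 = 32393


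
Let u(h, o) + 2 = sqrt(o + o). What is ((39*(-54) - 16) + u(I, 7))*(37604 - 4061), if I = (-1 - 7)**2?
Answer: -71245332 + 33543*sqrt(14) ≈ -7.1120e+7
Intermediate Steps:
I = 64 (I = (-8)**2 = 64)
u(h, o) = -2 + sqrt(2)*sqrt(o) (u(h, o) = -2 + sqrt(o + o) = -2 + sqrt(2*o) = -2 + sqrt(2)*sqrt(o))
((39*(-54) - 16) + u(I, 7))*(37604 - 4061) = ((39*(-54) - 16) + (-2 + sqrt(2)*sqrt(7)))*(37604 - 4061) = ((-2106 - 16) + (-2 + sqrt(14)))*33543 = (-2122 + (-2 + sqrt(14)))*33543 = (-2124 + sqrt(14))*33543 = -71245332 + 33543*sqrt(14)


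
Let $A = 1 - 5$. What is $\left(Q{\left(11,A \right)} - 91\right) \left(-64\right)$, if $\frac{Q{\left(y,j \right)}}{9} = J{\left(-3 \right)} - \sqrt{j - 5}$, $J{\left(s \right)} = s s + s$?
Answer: $2368 + 1728 i \approx 2368.0 + 1728.0 i$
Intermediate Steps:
$J{\left(s \right)} = s + s^{2}$ ($J{\left(s \right)} = s^{2} + s = s + s^{2}$)
$A = -4$
$Q{\left(y,j \right)} = 54 - 9 \sqrt{-5 + j}$ ($Q{\left(y,j \right)} = 9 \left(- 3 \left(1 - 3\right) - \sqrt{j - 5}\right) = 9 \left(\left(-3\right) \left(-2\right) - \sqrt{-5 + j}\right) = 9 \left(6 - \sqrt{-5 + j}\right) = 54 - 9 \sqrt{-5 + j}$)
$\left(Q{\left(11,A \right)} - 91\right) \left(-64\right) = \left(\left(54 - 9 \sqrt{-5 - 4}\right) - 91\right) \left(-64\right) = \left(\left(54 - 9 \sqrt{-9}\right) - 91\right) \left(-64\right) = \left(\left(54 - 9 \cdot 3 i\right) - 91\right) \left(-64\right) = \left(\left(54 - 27 i\right) - 91\right) \left(-64\right) = \left(-37 - 27 i\right) \left(-64\right) = 2368 + 1728 i$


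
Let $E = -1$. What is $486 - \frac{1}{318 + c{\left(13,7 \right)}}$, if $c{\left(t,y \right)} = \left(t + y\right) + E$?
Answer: $\frac{163781}{337} \approx 486.0$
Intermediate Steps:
$c{\left(t,y \right)} = -1 + t + y$ ($c{\left(t,y \right)} = \left(t + y\right) - 1 = -1 + t + y$)
$486 - \frac{1}{318 + c{\left(13,7 \right)}} = 486 - \frac{1}{318 + \left(-1 + 13 + 7\right)} = 486 - \frac{1}{318 + 19} = 486 - \frac{1}{337} = \frac{163781}{337}$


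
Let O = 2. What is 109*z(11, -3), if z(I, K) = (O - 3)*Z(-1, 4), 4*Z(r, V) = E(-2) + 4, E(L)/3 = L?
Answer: 109/2 ≈ 54.500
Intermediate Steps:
E(L) = 3*L
Z(r, V) = -½ (Z(r, V) = (3*(-2) + 4)/4 = (-6 + 4)/4 = (¼)*(-2) = -½)
z(I, K) = ½ (z(I, K) = (2 - 3)*(-½) = -1*(-½) = ½)
109*z(11, -3) = 109*(½) = 109/2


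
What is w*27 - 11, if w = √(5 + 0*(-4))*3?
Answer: -11 + 81*√5 ≈ 170.12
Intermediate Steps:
w = 3*√5 (w = √(5 + 0)*3 = √5*3 = 3*√5 ≈ 6.7082)
w*27 - 11 = (3*√5)*27 - 11 = 81*√5 - 11 = -11 + 81*√5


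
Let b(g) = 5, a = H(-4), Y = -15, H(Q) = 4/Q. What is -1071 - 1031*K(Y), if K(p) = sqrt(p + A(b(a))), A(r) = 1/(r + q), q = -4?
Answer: -1071 - 1031*I*sqrt(14) ≈ -1071.0 - 3857.6*I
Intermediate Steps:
a = -1 (a = 4/(-4) = 4*(-1/4) = -1)
A(r) = 1/(-4 + r) (A(r) = 1/(r - 4) = 1/(-4 + r))
K(p) = sqrt(1 + p) (K(p) = sqrt(p + 1/(-4 + 5)) = sqrt(p + 1/1) = sqrt(p + 1) = sqrt(1 + p))
-1071 - 1031*K(Y) = -1071 - 1031*sqrt(1 - 15) = -1071 - 1031*I*sqrt(14)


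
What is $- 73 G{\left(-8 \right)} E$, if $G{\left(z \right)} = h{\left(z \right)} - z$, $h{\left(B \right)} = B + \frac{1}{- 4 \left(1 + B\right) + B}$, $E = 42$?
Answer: $- \frac{1533}{10} \approx -153.3$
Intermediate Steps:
$h{\left(B \right)} = B + \frac{1}{-4 - 3 B}$ ($h{\left(B \right)} = B + \frac{1}{\left(-4 - 4 B\right) + B} = B + \frac{1}{-4 - 3 B}$)
$G{\left(z \right)} = - z + \frac{-1 + 3 z^{2} + 4 z}{4 + 3 z}$ ($G{\left(z \right)} = \frac{-1 + 3 z^{2} + 4 z}{4 + 3 z} - z = - z + \frac{-1 + 3 z^{2} + 4 z}{4 + 3 z}$)
$- 73 G{\left(-8 \right)} E = - 73 \left(- \frac{1}{4 + 3 \left(-8\right)}\right) 42 = - 73 \left(- \frac{1}{4 - 24}\right) 42 = - 73 \left(- \frac{1}{-20}\right) 42 = - 73 \left(\left(-1\right) \left(- \frac{1}{20}\right)\right) 42 = \left(-73\right) \frac{1}{20} \cdot 42 = \left(- \frac{73}{20}\right) 42 = - \frac{1533}{10}$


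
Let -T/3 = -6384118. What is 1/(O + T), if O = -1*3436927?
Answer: 1/15715427 ≈ 6.3632e-8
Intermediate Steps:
T = 19152354 (T = -3*(-6384118) = 19152354)
O = -3436927
1/(O + T) = 1/(-3436927 + 19152354) = 1/15715427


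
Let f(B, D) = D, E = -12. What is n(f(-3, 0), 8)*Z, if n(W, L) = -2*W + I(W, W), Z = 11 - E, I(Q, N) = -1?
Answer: -23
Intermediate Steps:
Z = 23 (Z = 11 - 1*(-12) = 11 + 12 = 23)
n(W, L) = -1 - 2*W (n(W, L) = -2*W - 1 = -1 - 2*W)
n(f(-3, 0), 8)*Z = (-1 - 2*0)*23 = (-1 + 0)*23 = -1*23 = -23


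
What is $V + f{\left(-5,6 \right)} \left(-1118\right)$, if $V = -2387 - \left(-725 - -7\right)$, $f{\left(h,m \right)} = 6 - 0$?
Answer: $-8377$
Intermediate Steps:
$f{\left(h,m \right)} = 6$ ($f{\left(h,m \right)} = 6 + 0 = 6$)
$V = -1669$ ($V = -2387 - \left(-725 + 7\right) = -2387 - -718 = -2387 + 718 = -1669$)
$V + f{\left(-5,6 \right)} \left(-1118\right) = -1669 + 6 \left(-1118\right) = -1669 - 6708 = -8377$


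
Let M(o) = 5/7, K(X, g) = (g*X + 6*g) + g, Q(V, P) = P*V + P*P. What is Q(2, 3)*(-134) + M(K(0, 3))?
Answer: -14065/7 ≈ -2009.3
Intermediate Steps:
Q(V, P) = P**2 + P*V (Q(V, P) = P*V + P**2 = P**2 + P*V)
K(X, g) = 7*g + X*g (K(X, g) = (X*g + 6*g) + g = (6*g + X*g) + g = 7*g + X*g)
M(o) = 5/7 (M(o) = 5*(1/7) = 5/7)
Q(2, 3)*(-134) + M(K(0, 3)) = (3*(3 + 2))*(-134) + 5/7 = (3*5)*(-134) + 5/7 = 15*(-134) + 5/7 = -2010 + 5/7 = -14065/7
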